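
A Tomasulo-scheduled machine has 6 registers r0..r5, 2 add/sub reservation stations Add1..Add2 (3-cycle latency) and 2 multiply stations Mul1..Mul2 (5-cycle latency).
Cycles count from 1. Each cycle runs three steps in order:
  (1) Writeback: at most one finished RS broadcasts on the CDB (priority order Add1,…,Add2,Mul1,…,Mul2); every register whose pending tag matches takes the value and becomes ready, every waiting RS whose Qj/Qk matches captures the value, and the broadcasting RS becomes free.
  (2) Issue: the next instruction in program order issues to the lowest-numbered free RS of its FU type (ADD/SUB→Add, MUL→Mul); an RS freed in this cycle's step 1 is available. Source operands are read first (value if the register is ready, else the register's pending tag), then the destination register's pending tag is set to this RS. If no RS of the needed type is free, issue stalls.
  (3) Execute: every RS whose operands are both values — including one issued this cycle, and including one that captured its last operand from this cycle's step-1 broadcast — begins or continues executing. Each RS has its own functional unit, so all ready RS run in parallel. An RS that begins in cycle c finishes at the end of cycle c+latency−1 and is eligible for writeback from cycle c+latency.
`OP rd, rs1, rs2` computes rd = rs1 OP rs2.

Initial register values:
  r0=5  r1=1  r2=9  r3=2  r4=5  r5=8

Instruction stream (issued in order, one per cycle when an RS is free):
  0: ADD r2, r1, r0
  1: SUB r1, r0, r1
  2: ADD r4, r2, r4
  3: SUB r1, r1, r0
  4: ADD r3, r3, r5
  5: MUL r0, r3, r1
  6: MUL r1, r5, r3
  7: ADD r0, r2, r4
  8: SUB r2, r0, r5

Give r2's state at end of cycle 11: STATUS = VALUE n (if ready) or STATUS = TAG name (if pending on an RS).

cycle 1: issue ADD r2<-Add1 // r0:5,r1:1,r2:Add1,r3:2,r4:5,r5:8
cycle 2: issue SUB r1<-Add2 // r0:5,r1:Add2,r2:Add1,r3:2,r4:5,r5:8
cycle 3: stall // r0:5,r1:Add2,r2:Add1,r3:2,r4:5,r5:8
cycle 4: CDB Add1=6; issue ADD r4<-Add1 // r0:5,r1:Add2,r2:6,r3:2,r4:Add1,r5:8
cycle 5: CDB Add2=4; issue SUB r1<-Add2 // r0:5,r1:Add2,r2:6,r3:2,r4:Add1,r5:8
cycle 6: stall // r0:5,r1:Add2,r2:6,r3:2,r4:Add1,r5:8
cycle 7: CDB Add1=11; issue ADD r3<-Add1 // r0:5,r1:Add2,r2:6,r3:Add1,r4:11,r5:8
cycle 8: CDB Add2=-1; issue MUL r0<-Mul1 // r0:Mul1,r1:-1,r2:6,r3:Add1,r4:11,r5:8
cycle 9: issue MUL r1<-Mul2 // r0:Mul1,r1:Mul2,r2:6,r3:Add1,r4:11,r5:8
cycle 10: CDB Add1=10; issue ADD r0<-Add1 // r0:Add1,r1:Mul2,r2:6,r3:10,r4:11,r5:8
cycle 11: issue SUB r2<-Add2 // r0:Add1,r1:Mul2,r2:Add2,r3:10,r4:11,r5:8

STATUS = TAG Add2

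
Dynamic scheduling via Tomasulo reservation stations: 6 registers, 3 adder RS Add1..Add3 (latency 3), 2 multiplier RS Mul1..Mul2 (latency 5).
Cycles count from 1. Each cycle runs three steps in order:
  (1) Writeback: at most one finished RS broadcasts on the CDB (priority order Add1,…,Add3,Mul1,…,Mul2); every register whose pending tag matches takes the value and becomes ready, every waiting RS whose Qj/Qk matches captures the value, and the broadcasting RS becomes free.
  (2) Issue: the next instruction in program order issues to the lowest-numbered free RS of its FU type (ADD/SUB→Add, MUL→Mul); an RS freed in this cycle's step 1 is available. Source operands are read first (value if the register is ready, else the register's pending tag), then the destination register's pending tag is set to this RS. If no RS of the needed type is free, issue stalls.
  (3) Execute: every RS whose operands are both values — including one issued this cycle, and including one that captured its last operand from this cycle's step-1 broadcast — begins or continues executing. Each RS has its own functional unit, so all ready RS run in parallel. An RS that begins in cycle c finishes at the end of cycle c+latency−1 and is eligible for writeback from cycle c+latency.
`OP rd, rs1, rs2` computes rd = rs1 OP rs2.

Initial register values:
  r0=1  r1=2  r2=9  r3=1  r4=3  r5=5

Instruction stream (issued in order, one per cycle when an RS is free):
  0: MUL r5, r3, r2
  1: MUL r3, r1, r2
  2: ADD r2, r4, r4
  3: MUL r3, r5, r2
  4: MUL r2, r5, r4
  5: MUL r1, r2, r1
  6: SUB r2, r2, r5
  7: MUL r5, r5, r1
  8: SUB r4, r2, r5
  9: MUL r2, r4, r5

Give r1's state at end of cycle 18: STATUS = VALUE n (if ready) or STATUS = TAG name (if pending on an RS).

STATUS = VALUE 54

  c1: issue MUL r5<-Mul1  regs: r0:1,r1:2,r2:9,r3:1,r4:3,r5:Mul1
  c2: issue MUL r3<-Mul2  regs: r0:1,r1:2,r2:9,r3:Mul2,r4:3,r5:Mul1
  c3: issue ADD r2<-Add1  regs: r0:1,r1:2,r2:Add1,r3:Mul2,r4:3,r5:Mul1
  c4: stall  regs: r0:1,r1:2,r2:Add1,r3:Mul2,r4:3,r5:Mul1
  c5: stall  regs: r0:1,r1:2,r2:Add1,r3:Mul2,r4:3,r5:Mul1
  c6: CDB Add1=6; stall  regs: r0:1,r1:2,r2:6,r3:Mul2,r4:3,r5:Mul1
  c7: CDB Mul1=9; issue MUL r3<-Mul1  regs: r0:1,r1:2,r2:6,r3:Mul1,r4:3,r5:9
  c8: CDB Mul2=18; issue MUL r2<-Mul2  regs: r0:1,r1:2,r2:Mul2,r3:Mul1,r4:3,r5:9
  c9: stall  regs: r0:1,r1:2,r2:Mul2,r3:Mul1,r4:3,r5:9
  c10: stall  regs: r0:1,r1:2,r2:Mul2,r3:Mul1,r4:3,r5:9
  c11: stall  regs: r0:1,r1:2,r2:Mul2,r3:Mul1,r4:3,r5:9
  c12: CDB Mul1=54; issue MUL r1<-Mul1  regs: r0:1,r1:Mul1,r2:Mul2,r3:54,r4:3,r5:9
  c13: CDB Mul2=27; issue SUB r2<-Add1  regs: r0:1,r1:Mul1,r2:Add1,r3:54,r4:3,r5:9
  c14: issue MUL r5<-Mul2  regs: r0:1,r1:Mul1,r2:Add1,r3:54,r4:3,r5:Mul2
  c15: issue SUB r4<-Add2  regs: r0:1,r1:Mul1,r2:Add1,r3:54,r4:Add2,r5:Mul2
  c16: CDB Add1=18; stall  regs: r0:1,r1:Mul1,r2:18,r3:54,r4:Add2,r5:Mul2
  c17: stall  regs: r0:1,r1:Mul1,r2:18,r3:54,r4:Add2,r5:Mul2
  c18: CDB Mul1=54; issue MUL r2<-Mul1  regs: r0:1,r1:54,r2:Mul1,r3:54,r4:Add2,r5:Mul2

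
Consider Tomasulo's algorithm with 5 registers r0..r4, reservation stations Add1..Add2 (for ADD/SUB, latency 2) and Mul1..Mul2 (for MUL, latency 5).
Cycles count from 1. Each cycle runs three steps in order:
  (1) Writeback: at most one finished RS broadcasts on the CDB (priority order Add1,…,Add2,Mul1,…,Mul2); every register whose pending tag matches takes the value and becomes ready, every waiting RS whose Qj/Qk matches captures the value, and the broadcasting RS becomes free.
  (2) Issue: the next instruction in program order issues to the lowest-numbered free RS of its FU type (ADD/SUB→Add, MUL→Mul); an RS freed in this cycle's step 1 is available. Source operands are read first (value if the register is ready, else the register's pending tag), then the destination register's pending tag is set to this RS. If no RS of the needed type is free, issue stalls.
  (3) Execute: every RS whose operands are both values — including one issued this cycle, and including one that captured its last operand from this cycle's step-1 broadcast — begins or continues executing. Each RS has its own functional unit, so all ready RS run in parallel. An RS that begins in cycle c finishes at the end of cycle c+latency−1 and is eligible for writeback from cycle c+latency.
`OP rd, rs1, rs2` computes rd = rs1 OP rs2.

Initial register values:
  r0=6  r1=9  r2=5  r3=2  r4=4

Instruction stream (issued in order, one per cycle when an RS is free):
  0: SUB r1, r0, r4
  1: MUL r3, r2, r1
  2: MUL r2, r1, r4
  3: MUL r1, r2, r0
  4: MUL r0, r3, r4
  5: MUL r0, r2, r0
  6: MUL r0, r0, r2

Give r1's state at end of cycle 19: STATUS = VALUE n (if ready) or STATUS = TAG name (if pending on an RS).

STATUS = VALUE 48

cycle 1: issue SUB r1<-Add1 // r0:6,r1:Add1,r2:5,r3:2,r4:4
cycle 2: issue MUL r3<-Mul1 // r0:6,r1:Add1,r2:5,r3:Mul1,r4:4
cycle 3: CDB Add1=2; issue MUL r2<-Mul2 // r0:6,r1:2,r2:Mul2,r3:Mul1,r4:4
cycle 4: stall // r0:6,r1:2,r2:Mul2,r3:Mul1,r4:4
cycle 5: stall // r0:6,r1:2,r2:Mul2,r3:Mul1,r4:4
cycle 6: stall // r0:6,r1:2,r2:Mul2,r3:Mul1,r4:4
cycle 7: stall // r0:6,r1:2,r2:Mul2,r3:Mul1,r4:4
cycle 8: CDB Mul1=10; issue MUL r1<-Mul1 // r0:6,r1:Mul1,r2:Mul2,r3:10,r4:4
cycle 9: CDB Mul2=8; issue MUL r0<-Mul2 // r0:Mul2,r1:Mul1,r2:8,r3:10,r4:4
cycle 10: stall // r0:Mul2,r1:Mul1,r2:8,r3:10,r4:4
cycle 11: stall // r0:Mul2,r1:Mul1,r2:8,r3:10,r4:4
cycle 12: stall // r0:Mul2,r1:Mul1,r2:8,r3:10,r4:4
cycle 13: stall // r0:Mul2,r1:Mul1,r2:8,r3:10,r4:4
cycle 14: CDB Mul1=48; issue MUL r0<-Mul1 // r0:Mul1,r1:48,r2:8,r3:10,r4:4
cycle 15: CDB Mul2=40; issue MUL r0<-Mul2 // r0:Mul2,r1:48,r2:8,r3:10,r4:4
cycle 16: - // r0:Mul2,r1:48,r2:8,r3:10,r4:4
cycle 17: - // r0:Mul2,r1:48,r2:8,r3:10,r4:4
cycle 18: - // r0:Mul2,r1:48,r2:8,r3:10,r4:4
cycle 19: - // r0:Mul2,r1:48,r2:8,r3:10,r4:4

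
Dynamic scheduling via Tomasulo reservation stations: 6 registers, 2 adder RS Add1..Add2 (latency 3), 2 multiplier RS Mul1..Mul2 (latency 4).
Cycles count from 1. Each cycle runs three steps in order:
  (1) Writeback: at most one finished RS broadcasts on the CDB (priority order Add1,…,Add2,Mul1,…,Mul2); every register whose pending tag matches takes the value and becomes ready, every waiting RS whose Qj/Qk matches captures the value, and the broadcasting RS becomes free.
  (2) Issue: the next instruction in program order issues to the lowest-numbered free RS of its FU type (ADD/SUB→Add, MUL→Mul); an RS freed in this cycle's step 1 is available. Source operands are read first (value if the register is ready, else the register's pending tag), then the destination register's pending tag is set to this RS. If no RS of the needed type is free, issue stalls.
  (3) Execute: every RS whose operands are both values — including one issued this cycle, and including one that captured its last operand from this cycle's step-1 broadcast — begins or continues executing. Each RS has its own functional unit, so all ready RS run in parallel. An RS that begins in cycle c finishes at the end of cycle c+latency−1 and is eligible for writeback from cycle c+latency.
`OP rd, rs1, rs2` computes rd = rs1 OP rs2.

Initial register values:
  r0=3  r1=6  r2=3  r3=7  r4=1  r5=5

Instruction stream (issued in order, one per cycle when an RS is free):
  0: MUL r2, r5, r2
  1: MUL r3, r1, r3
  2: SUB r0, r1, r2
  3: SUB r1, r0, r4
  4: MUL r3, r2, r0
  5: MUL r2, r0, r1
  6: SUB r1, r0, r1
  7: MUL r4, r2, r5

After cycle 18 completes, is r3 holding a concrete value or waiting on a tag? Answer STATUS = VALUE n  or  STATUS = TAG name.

c1: issue MUL r2<-Mul1 | r0:3,r1:6,r2:Mul1,r3:7,r4:1,r5:5
c2: issue MUL r3<-Mul2 | r0:3,r1:6,r2:Mul1,r3:Mul2,r4:1,r5:5
c3: issue SUB r0<-Add1 | r0:Add1,r1:6,r2:Mul1,r3:Mul2,r4:1,r5:5
c4: issue SUB r1<-Add2 | r0:Add1,r1:Add2,r2:Mul1,r3:Mul2,r4:1,r5:5
c5: CDB Mul1=15; issue MUL r3<-Mul1 | r0:Add1,r1:Add2,r2:15,r3:Mul1,r4:1,r5:5
c6: CDB Mul2=42; issue MUL r2<-Mul2 | r0:Add1,r1:Add2,r2:Mul2,r3:Mul1,r4:1,r5:5
c7: stall | r0:Add1,r1:Add2,r2:Mul2,r3:Mul1,r4:1,r5:5
c8: CDB Add1=-9; issue SUB r1<-Add1 | r0:-9,r1:Add1,r2:Mul2,r3:Mul1,r4:1,r5:5
c9: stall | r0:-9,r1:Add1,r2:Mul2,r3:Mul1,r4:1,r5:5
c10: stall | r0:-9,r1:Add1,r2:Mul2,r3:Mul1,r4:1,r5:5
c11: CDB Add2=-10; stall | r0:-9,r1:Add1,r2:Mul2,r3:Mul1,r4:1,r5:5
c12: CDB Mul1=-135; issue MUL r4<-Mul1 | r0:-9,r1:Add1,r2:Mul2,r3:-135,r4:Mul1,r5:5
c13: - | r0:-9,r1:Add1,r2:Mul2,r3:-135,r4:Mul1,r5:5
c14: CDB Add1=1 | r0:-9,r1:1,r2:Mul2,r3:-135,r4:Mul1,r5:5
c15: CDB Mul2=90 | r0:-9,r1:1,r2:90,r3:-135,r4:Mul1,r5:5
c16: - | r0:-9,r1:1,r2:90,r3:-135,r4:Mul1,r5:5
c17: - | r0:-9,r1:1,r2:90,r3:-135,r4:Mul1,r5:5
c18: - | r0:-9,r1:1,r2:90,r3:-135,r4:Mul1,r5:5

STATUS = VALUE -135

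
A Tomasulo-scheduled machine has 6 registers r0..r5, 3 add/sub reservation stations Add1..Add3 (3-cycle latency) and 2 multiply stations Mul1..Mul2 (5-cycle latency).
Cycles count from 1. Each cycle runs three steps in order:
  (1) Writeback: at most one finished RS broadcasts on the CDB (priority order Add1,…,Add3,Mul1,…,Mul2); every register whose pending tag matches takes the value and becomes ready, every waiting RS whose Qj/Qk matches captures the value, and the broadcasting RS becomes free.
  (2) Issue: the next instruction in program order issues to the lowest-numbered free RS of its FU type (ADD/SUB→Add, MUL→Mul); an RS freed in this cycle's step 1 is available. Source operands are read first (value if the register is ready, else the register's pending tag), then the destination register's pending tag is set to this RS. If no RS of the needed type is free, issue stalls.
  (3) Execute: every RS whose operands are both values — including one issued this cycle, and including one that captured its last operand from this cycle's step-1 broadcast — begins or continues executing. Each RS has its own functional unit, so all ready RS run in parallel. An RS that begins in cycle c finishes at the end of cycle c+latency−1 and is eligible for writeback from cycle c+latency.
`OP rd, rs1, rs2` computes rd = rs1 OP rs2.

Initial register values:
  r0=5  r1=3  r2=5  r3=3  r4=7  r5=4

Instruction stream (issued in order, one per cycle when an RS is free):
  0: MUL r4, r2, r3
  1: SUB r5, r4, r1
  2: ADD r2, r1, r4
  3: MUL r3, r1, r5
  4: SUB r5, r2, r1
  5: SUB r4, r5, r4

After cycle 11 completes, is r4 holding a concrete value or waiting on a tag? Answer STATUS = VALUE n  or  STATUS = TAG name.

cycle 1: issue MUL r4<-Mul1 // r0:5,r1:3,r2:5,r3:3,r4:Mul1,r5:4
cycle 2: issue SUB r5<-Add1 // r0:5,r1:3,r2:5,r3:3,r4:Mul1,r5:Add1
cycle 3: issue ADD r2<-Add2 // r0:5,r1:3,r2:Add2,r3:3,r4:Mul1,r5:Add1
cycle 4: issue MUL r3<-Mul2 // r0:5,r1:3,r2:Add2,r3:Mul2,r4:Mul1,r5:Add1
cycle 5: issue SUB r5<-Add3 // r0:5,r1:3,r2:Add2,r3:Mul2,r4:Mul1,r5:Add3
cycle 6: CDB Mul1=15; stall // r0:5,r1:3,r2:Add2,r3:Mul2,r4:15,r5:Add3
cycle 7: stall // r0:5,r1:3,r2:Add2,r3:Mul2,r4:15,r5:Add3
cycle 8: stall // r0:5,r1:3,r2:Add2,r3:Mul2,r4:15,r5:Add3
cycle 9: CDB Add1=12; issue SUB r4<-Add1 // r0:5,r1:3,r2:Add2,r3:Mul2,r4:Add1,r5:Add3
cycle 10: CDB Add2=18 // r0:5,r1:3,r2:18,r3:Mul2,r4:Add1,r5:Add3
cycle 11: - // r0:5,r1:3,r2:18,r3:Mul2,r4:Add1,r5:Add3

STATUS = TAG Add1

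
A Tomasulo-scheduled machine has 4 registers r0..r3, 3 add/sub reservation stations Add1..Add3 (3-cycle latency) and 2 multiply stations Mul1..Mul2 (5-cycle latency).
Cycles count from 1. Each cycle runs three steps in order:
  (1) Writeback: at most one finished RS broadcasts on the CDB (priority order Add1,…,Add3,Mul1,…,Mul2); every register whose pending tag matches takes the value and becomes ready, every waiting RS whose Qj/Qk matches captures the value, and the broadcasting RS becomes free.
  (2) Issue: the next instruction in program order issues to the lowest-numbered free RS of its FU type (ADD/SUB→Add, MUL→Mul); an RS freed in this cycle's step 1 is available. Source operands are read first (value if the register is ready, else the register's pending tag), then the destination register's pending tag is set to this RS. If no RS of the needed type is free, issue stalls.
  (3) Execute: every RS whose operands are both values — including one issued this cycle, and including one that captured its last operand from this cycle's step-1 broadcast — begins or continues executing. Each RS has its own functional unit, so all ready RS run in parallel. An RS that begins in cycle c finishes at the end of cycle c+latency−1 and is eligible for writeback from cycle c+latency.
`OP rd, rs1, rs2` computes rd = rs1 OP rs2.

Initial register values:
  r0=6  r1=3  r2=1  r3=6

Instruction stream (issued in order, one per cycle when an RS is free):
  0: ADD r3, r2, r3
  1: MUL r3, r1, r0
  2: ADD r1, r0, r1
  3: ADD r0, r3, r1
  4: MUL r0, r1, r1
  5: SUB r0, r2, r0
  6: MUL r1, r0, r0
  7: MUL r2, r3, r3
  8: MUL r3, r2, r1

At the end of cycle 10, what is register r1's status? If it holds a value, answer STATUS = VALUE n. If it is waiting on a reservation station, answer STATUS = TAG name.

STATUS = TAG Mul1

c1: issue ADD r3<-Add1 | r0:6,r1:3,r2:1,r3:Add1
c2: issue MUL r3<-Mul1 | r0:6,r1:3,r2:1,r3:Mul1
c3: issue ADD r1<-Add2 | r0:6,r1:Add2,r2:1,r3:Mul1
c4: CDB Add1=7; issue ADD r0<-Add1 | r0:Add1,r1:Add2,r2:1,r3:Mul1
c5: issue MUL r0<-Mul2 | r0:Mul2,r1:Add2,r2:1,r3:Mul1
c6: CDB Add2=9; issue SUB r0<-Add2 | r0:Add2,r1:9,r2:1,r3:Mul1
c7: CDB Mul1=18; issue MUL r1<-Mul1 | r0:Add2,r1:Mul1,r2:1,r3:18
c8: stall | r0:Add2,r1:Mul1,r2:1,r3:18
c9: stall | r0:Add2,r1:Mul1,r2:1,r3:18
c10: CDB Add1=27; stall | r0:Add2,r1:Mul1,r2:1,r3:18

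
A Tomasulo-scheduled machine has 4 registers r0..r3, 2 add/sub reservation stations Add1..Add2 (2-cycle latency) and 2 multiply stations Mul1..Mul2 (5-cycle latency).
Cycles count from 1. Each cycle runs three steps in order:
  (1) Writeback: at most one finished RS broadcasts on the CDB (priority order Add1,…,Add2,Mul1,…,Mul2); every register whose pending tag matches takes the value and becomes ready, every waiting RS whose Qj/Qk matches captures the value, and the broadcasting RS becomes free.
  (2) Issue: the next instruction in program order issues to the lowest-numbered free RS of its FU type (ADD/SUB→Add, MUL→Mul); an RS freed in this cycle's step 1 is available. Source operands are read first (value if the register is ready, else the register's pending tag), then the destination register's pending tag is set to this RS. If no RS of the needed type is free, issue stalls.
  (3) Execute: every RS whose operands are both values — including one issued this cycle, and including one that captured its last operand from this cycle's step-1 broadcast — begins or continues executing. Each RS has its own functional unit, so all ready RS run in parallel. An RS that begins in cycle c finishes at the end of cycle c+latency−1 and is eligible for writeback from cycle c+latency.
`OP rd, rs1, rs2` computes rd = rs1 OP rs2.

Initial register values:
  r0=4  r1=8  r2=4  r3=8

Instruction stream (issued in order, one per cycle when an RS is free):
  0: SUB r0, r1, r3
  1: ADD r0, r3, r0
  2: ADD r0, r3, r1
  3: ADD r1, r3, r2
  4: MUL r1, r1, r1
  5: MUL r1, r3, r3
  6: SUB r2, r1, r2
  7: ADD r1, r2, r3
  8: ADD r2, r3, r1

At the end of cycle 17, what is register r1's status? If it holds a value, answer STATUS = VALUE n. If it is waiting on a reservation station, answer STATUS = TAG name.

STATUS = VALUE 68

c1: issue SUB r0<-Add1 | r0:Add1,r1:8,r2:4,r3:8
c2: issue ADD r0<-Add2 | r0:Add2,r1:8,r2:4,r3:8
c3: CDB Add1=0; issue ADD r0<-Add1 | r0:Add1,r1:8,r2:4,r3:8
c4: stall | r0:Add1,r1:8,r2:4,r3:8
c5: CDB Add1=16; issue ADD r1<-Add1 | r0:16,r1:Add1,r2:4,r3:8
c6: CDB Add2=8; issue MUL r1<-Mul1 | r0:16,r1:Mul1,r2:4,r3:8
c7: CDB Add1=12; issue MUL r1<-Mul2 | r0:16,r1:Mul2,r2:4,r3:8
c8: issue SUB r2<-Add1 | r0:16,r1:Mul2,r2:Add1,r3:8
c9: issue ADD r1<-Add2 | r0:16,r1:Add2,r2:Add1,r3:8
c10: stall | r0:16,r1:Add2,r2:Add1,r3:8
c11: stall | r0:16,r1:Add2,r2:Add1,r3:8
c12: CDB Mul1=144; stall | r0:16,r1:Add2,r2:Add1,r3:8
c13: CDB Mul2=64; stall | r0:16,r1:Add2,r2:Add1,r3:8
c14: stall | r0:16,r1:Add2,r2:Add1,r3:8
c15: CDB Add1=60; issue ADD r2<-Add1 | r0:16,r1:Add2,r2:Add1,r3:8
c16: - | r0:16,r1:Add2,r2:Add1,r3:8
c17: CDB Add2=68 | r0:16,r1:68,r2:Add1,r3:8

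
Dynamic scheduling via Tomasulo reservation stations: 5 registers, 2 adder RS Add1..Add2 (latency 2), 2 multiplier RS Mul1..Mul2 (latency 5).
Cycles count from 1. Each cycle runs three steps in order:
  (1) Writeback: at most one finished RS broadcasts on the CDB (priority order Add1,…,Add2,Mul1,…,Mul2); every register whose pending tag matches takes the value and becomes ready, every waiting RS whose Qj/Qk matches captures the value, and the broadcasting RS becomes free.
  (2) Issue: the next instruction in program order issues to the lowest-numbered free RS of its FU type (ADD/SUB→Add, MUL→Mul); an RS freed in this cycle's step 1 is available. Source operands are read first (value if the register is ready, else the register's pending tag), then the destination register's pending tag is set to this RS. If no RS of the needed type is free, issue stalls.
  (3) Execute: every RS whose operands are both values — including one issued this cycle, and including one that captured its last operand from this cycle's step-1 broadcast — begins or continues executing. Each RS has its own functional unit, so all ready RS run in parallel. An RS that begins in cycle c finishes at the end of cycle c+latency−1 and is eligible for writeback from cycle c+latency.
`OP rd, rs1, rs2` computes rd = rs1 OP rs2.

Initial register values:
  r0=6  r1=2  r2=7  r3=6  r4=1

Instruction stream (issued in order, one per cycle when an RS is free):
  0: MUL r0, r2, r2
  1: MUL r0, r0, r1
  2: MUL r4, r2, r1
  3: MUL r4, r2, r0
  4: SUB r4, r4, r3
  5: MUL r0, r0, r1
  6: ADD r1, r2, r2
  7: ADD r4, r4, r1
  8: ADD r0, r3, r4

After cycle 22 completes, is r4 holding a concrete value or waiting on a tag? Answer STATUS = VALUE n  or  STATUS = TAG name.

cycle 1: issue MUL r0<-Mul1 // r0:Mul1,r1:2,r2:7,r3:6,r4:1
cycle 2: issue MUL r0<-Mul2 // r0:Mul2,r1:2,r2:7,r3:6,r4:1
cycle 3: stall // r0:Mul2,r1:2,r2:7,r3:6,r4:1
cycle 4: stall // r0:Mul2,r1:2,r2:7,r3:6,r4:1
cycle 5: stall // r0:Mul2,r1:2,r2:7,r3:6,r4:1
cycle 6: CDB Mul1=49; issue MUL r4<-Mul1 // r0:Mul2,r1:2,r2:7,r3:6,r4:Mul1
cycle 7: stall // r0:Mul2,r1:2,r2:7,r3:6,r4:Mul1
cycle 8: stall // r0:Mul2,r1:2,r2:7,r3:6,r4:Mul1
cycle 9: stall // r0:Mul2,r1:2,r2:7,r3:6,r4:Mul1
cycle 10: stall // r0:Mul2,r1:2,r2:7,r3:6,r4:Mul1
cycle 11: CDB Mul1=14; issue MUL r4<-Mul1 // r0:Mul2,r1:2,r2:7,r3:6,r4:Mul1
cycle 12: CDB Mul2=98; issue SUB r4<-Add1 // r0:98,r1:2,r2:7,r3:6,r4:Add1
cycle 13: issue MUL r0<-Mul2 // r0:Mul2,r1:2,r2:7,r3:6,r4:Add1
cycle 14: issue ADD r1<-Add2 // r0:Mul2,r1:Add2,r2:7,r3:6,r4:Add1
cycle 15: stall // r0:Mul2,r1:Add2,r2:7,r3:6,r4:Add1
cycle 16: CDB Add2=14; issue ADD r4<-Add2 // r0:Mul2,r1:14,r2:7,r3:6,r4:Add2
cycle 17: CDB Mul1=686; stall // r0:Mul2,r1:14,r2:7,r3:6,r4:Add2
cycle 18: CDB Mul2=196; stall // r0:196,r1:14,r2:7,r3:6,r4:Add2
cycle 19: CDB Add1=680; issue ADD r0<-Add1 // r0:Add1,r1:14,r2:7,r3:6,r4:Add2
cycle 20: - // r0:Add1,r1:14,r2:7,r3:6,r4:Add2
cycle 21: CDB Add2=694 // r0:Add1,r1:14,r2:7,r3:6,r4:694
cycle 22: - // r0:Add1,r1:14,r2:7,r3:6,r4:694

STATUS = VALUE 694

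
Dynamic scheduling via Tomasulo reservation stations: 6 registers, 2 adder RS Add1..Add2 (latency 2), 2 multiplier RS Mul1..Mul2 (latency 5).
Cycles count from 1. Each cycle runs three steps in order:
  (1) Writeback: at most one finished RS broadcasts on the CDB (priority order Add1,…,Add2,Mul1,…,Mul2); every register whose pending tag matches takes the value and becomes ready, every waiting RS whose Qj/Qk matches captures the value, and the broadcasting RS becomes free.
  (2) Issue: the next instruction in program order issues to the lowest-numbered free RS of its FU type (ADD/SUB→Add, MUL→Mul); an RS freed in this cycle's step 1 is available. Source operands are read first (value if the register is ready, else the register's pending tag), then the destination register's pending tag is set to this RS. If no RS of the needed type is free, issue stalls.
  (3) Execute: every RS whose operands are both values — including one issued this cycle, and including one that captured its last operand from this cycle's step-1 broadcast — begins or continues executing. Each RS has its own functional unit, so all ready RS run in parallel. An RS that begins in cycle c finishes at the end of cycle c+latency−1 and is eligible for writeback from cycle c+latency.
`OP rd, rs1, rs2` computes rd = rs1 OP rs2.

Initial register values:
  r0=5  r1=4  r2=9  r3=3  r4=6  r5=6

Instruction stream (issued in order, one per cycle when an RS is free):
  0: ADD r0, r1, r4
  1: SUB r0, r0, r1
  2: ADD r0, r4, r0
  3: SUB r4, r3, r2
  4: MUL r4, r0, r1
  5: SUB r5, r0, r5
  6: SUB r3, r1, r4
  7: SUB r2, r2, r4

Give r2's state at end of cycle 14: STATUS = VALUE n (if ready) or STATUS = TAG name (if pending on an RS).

c1: issue ADD r0<-Add1 | r0:Add1,r1:4,r2:9,r3:3,r4:6,r5:6
c2: issue SUB r0<-Add2 | r0:Add2,r1:4,r2:9,r3:3,r4:6,r5:6
c3: CDB Add1=10; issue ADD r0<-Add1 | r0:Add1,r1:4,r2:9,r3:3,r4:6,r5:6
c4: stall | r0:Add1,r1:4,r2:9,r3:3,r4:6,r5:6
c5: CDB Add2=6; issue SUB r4<-Add2 | r0:Add1,r1:4,r2:9,r3:3,r4:Add2,r5:6
c6: issue MUL r4<-Mul1 | r0:Add1,r1:4,r2:9,r3:3,r4:Mul1,r5:6
c7: CDB Add1=12; issue SUB r5<-Add1 | r0:12,r1:4,r2:9,r3:3,r4:Mul1,r5:Add1
c8: CDB Add2=-6; issue SUB r3<-Add2 | r0:12,r1:4,r2:9,r3:Add2,r4:Mul1,r5:Add1
c9: CDB Add1=6; issue SUB r2<-Add1 | r0:12,r1:4,r2:Add1,r3:Add2,r4:Mul1,r5:6
c10: - | r0:12,r1:4,r2:Add1,r3:Add2,r4:Mul1,r5:6
c11: - | r0:12,r1:4,r2:Add1,r3:Add2,r4:Mul1,r5:6
c12: CDB Mul1=48 | r0:12,r1:4,r2:Add1,r3:Add2,r4:48,r5:6
c13: - | r0:12,r1:4,r2:Add1,r3:Add2,r4:48,r5:6
c14: CDB Add1=-39 | r0:12,r1:4,r2:-39,r3:Add2,r4:48,r5:6

STATUS = VALUE -39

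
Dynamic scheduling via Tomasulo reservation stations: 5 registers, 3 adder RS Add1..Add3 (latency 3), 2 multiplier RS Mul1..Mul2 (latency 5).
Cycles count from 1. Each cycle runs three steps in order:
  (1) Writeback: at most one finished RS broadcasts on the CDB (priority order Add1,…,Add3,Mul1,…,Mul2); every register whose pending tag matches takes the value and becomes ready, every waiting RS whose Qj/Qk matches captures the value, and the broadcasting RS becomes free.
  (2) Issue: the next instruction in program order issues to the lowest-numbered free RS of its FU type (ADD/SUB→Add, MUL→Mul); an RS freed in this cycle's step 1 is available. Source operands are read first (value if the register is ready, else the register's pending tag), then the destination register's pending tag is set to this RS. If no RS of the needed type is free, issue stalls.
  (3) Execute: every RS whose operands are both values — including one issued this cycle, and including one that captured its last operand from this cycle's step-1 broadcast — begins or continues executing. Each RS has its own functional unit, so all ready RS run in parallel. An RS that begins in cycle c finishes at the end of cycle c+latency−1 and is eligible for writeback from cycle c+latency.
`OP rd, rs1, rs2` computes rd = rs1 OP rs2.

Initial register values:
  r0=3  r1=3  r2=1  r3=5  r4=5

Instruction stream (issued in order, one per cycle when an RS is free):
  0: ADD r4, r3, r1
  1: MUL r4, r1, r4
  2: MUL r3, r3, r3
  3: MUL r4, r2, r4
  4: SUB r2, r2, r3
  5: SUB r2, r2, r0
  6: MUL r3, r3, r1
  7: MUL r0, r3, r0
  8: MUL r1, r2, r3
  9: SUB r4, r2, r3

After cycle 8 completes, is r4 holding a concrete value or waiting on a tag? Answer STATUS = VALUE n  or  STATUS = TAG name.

STATUS = TAG Mul2

cycle 1: issue ADD r4<-Add1 // r0:3,r1:3,r2:1,r3:5,r4:Add1
cycle 2: issue MUL r4<-Mul1 // r0:3,r1:3,r2:1,r3:5,r4:Mul1
cycle 3: issue MUL r3<-Mul2 // r0:3,r1:3,r2:1,r3:Mul2,r4:Mul1
cycle 4: CDB Add1=8; stall // r0:3,r1:3,r2:1,r3:Mul2,r4:Mul1
cycle 5: stall // r0:3,r1:3,r2:1,r3:Mul2,r4:Mul1
cycle 6: stall // r0:3,r1:3,r2:1,r3:Mul2,r4:Mul1
cycle 7: stall // r0:3,r1:3,r2:1,r3:Mul2,r4:Mul1
cycle 8: CDB Mul2=25; issue MUL r4<-Mul2 // r0:3,r1:3,r2:1,r3:25,r4:Mul2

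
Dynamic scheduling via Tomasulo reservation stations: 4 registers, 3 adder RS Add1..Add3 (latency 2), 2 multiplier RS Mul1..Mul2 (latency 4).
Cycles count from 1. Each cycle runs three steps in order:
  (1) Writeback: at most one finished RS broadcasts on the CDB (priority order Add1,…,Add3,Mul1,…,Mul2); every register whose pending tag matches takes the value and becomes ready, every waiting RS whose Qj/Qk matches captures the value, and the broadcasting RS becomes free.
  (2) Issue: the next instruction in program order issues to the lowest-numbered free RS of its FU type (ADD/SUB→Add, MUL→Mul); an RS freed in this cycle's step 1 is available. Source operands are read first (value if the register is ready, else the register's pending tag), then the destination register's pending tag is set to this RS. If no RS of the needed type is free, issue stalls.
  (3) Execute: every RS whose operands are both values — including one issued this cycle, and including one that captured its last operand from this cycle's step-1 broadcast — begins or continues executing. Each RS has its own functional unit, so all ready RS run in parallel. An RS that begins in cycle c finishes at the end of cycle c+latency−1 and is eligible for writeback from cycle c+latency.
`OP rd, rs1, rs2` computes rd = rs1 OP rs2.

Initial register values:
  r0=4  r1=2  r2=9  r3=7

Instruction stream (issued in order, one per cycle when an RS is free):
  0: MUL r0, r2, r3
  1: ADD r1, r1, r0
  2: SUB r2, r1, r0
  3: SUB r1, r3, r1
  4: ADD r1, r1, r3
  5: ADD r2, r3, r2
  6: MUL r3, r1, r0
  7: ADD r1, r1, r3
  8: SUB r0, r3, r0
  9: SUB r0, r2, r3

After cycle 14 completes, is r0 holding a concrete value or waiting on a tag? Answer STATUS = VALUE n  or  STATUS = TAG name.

c1: issue MUL r0<-Mul1 | r0:Mul1,r1:2,r2:9,r3:7
c2: issue ADD r1<-Add1 | r0:Mul1,r1:Add1,r2:9,r3:7
c3: issue SUB r2<-Add2 | r0:Mul1,r1:Add1,r2:Add2,r3:7
c4: issue SUB r1<-Add3 | r0:Mul1,r1:Add3,r2:Add2,r3:7
c5: CDB Mul1=63; stall | r0:63,r1:Add3,r2:Add2,r3:7
c6: stall | r0:63,r1:Add3,r2:Add2,r3:7
c7: CDB Add1=65; issue ADD r1<-Add1 | r0:63,r1:Add1,r2:Add2,r3:7
c8: stall | r0:63,r1:Add1,r2:Add2,r3:7
c9: CDB Add2=2; issue ADD r2<-Add2 | r0:63,r1:Add1,r2:Add2,r3:7
c10: CDB Add3=-58; issue MUL r3<-Mul1 | r0:63,r1:Add1,r2:Add2,r3:Mul1
c11: CDB Add2=9; issue ADD r1<-Add2 | r0:63,r1:Add2,r2:9,r3:Mul1
c12: CDB Add1=-51; issue SUB r0<-Add1 | r0:Add1,r1:Add2,r2:9,r3:Mul1
c13: issue SUB r0<-Add3 | r0:Add3,r1:Add2,r2:9,r3:Mul1
c14: - | r0:Add3,r1:Add2,r2:9,r3:Mul1

STATUS = TAG Add3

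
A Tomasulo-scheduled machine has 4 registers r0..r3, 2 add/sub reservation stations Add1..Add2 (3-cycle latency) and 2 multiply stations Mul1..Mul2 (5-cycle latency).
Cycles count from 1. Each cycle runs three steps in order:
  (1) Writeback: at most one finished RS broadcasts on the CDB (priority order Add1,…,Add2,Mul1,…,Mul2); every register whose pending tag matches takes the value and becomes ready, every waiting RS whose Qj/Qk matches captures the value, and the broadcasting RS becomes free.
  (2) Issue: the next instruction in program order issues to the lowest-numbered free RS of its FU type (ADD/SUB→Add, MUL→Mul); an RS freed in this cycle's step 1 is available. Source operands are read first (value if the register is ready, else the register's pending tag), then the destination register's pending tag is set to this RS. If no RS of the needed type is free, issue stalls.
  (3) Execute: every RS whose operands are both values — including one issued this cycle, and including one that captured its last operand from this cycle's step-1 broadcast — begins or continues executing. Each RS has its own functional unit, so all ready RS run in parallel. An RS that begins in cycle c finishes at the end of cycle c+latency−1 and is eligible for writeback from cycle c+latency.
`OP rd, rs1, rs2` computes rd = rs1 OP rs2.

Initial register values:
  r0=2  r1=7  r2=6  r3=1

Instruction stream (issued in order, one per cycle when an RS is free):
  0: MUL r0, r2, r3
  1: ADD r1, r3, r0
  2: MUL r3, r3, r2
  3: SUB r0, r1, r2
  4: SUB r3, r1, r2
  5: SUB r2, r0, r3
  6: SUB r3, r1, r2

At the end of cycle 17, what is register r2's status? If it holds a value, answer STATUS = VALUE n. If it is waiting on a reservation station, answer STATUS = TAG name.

STATUS = VALUE 0

cycle 1: issue MUL r0<-Mul1 // r0:Mul1,r1:7,r2:6,r3:1
cycle 2: issue ADD r1<-Add1 // r0:Mul1,r1:Add1,r2:6,r3:1
cycle 3: issue MUL r3<-Mul2 // r0:Mul1,r1:Add1,r2:6,r3:Mul2
cycle 4: issue SUB r0<-Add2 // r0:Add2,r1:Add1,r2:6,r3:Mul2
cycle 5: stall // r0:Add2,r1:Add1,r2:6,r3:Mul2
cycle 6: CDB Mul1=6; stall // r0:Add2,r1:Add1,r2:6,r3:Mul2
cycle 7: stall // r0:Add2,r1:Add1,r2:6,r3:Mul2
cycle 8: CDB Mul2=6; stall // r0:Add2,r1:Add1,r2:6,r3:6
cycle 9: CDB Add1=7; issue SUB r3<-Add1 // r0:Add2,r1:7,r2:6,r3:Add1
cycle 10: stall // r0:Add2,r1:7,r2:6,r3:Add1
cycle 11: stall // r0:Add2,r1:7,r2:6,r3:Add1
cycle 12: CDB Add1=1; issue SUB r2<-Add1 // r0:Add2,r1:7,r2:Add1,r3:1
cycle 13: CDB Add2=1; issue SUB r3<-Add2 // r0:1,r1:7,r2:Add1,r3:Add2
cycle 14: - // r0:1,r1:7,r2:Add1,r3:Add2
cycle 15: - // r0:1,r1:7,r2:Add1,r3:Add2
cycle 16: CDB Add1=0 // r0:1,r1:7,r2:0,r3:Add2
cycle 17: - // r0:1,r1:7,r2:0,r3:Add2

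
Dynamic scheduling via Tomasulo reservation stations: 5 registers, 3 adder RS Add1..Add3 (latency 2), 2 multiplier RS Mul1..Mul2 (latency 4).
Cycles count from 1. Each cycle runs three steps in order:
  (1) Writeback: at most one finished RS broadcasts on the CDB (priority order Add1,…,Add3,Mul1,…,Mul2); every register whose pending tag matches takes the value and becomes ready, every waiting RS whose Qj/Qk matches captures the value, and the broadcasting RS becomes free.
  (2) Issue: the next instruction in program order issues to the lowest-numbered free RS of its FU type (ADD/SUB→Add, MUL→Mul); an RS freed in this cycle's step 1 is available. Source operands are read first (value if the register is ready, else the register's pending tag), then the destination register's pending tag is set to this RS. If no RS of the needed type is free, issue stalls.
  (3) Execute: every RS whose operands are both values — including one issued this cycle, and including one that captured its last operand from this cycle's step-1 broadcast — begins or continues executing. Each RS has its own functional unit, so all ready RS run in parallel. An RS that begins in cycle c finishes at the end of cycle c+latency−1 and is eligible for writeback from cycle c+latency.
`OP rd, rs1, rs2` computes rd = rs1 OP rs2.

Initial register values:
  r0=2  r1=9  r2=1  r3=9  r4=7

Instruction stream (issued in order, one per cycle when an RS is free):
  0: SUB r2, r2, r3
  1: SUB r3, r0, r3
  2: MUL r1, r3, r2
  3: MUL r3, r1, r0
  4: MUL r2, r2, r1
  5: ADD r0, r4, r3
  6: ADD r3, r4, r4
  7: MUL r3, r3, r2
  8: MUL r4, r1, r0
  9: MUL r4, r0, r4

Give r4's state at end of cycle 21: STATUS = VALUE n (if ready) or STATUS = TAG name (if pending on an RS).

STATUS = TAG Mul1

  c1: issue SUB r2<-Add1  regs: r0:2,r1:9,r2:Add1,r3:9,r4:7
  c2: issue SUB r3<-Add2  regs: r0:2,r1:9,r2:Add1,r3:Add2,r4:7
  c3: CDB Add1=-8; issue MUL r1<-Mul1  regs: r0:2,r1:Mul1,r2:-8,r3:Add2,r4:7
  c4: CDB Add2=-7; issue MUL r3<-Mul2  regs: r0:2,r1:Mul1,r2:-8,r3:Mul2,r4:7
  c5: stall  regs: r0:2,r1:Mul1,r2:-8,r3:Mul2,r4:7
  c6: stall  regs: r0:2,r1:Mul1,r2:-8,r3:Mul2,r4:7
  c7: stall  regs: r0:2,r1:Mul1,r2:-8,r3:Mul2,r4:7
  c8: CDB Mul1=56; issue MUL r2<-Mul1  regs: r0:2,r1:56,r2:Mul1,r3:Mul2,r4:7
  c9: issue ADD r0<-Add1  regs: r0:Add1,r1:56,r2:Mul1,r3:Mul2,r4:7
  c10: issue ADD r3<-Add2  regs: r0:Add1,r1:56,r2:Mul1,r3:Add2,r4:7
  c11: stall  regs: r0:Add1,r1:56,r2:Mul1,r3:Add2,r4:7
  c12: CDB Add2=14; stall  regs: r0:Add1,r1:56,r2:Mul1,r3:14,r4:7
  c13: CDB Mul1=-448; issue MUL r3<-Mul1  regs: r0:Add1,r1:56,r2:-448,r3:Mul1,r4:7
  c14: CDB Mul2=112; issue MUL r4<-Mul2  regs: r0:Add1,r1:56,r2:-448,r3:Mul1,r4:Mul2
  c15: stall  regs: r0:Add1,r1:56,r2:-448,r3:Mul1,r4:Mul2
  c16: CDB Add1=119; stall  regs: r0:119,r1:56,r2:-448,r3:Mul1,r4:Mul2
  c17: CDB Mul1=-6272; issue MUL r4<-Mul1  regs: r0:119,r1:56,r2:-448,r3:-6272,r4:Mul1
  c18: -  regs: r0:119,r1:56,r2:-448,r3:-6272,r4:Mul1
  c19: -  regs: r0:119,r1:56,r2:-448,r3:-6272,r4:Mul1
  c20: CDB Mul2=6664  regs: r0:119,r1:56,r2:-448,r3:-6272,r4:Mul1
  c21: -  regs: r0:119,r1:56,r2:-448,r3:-6272,r4:Mul1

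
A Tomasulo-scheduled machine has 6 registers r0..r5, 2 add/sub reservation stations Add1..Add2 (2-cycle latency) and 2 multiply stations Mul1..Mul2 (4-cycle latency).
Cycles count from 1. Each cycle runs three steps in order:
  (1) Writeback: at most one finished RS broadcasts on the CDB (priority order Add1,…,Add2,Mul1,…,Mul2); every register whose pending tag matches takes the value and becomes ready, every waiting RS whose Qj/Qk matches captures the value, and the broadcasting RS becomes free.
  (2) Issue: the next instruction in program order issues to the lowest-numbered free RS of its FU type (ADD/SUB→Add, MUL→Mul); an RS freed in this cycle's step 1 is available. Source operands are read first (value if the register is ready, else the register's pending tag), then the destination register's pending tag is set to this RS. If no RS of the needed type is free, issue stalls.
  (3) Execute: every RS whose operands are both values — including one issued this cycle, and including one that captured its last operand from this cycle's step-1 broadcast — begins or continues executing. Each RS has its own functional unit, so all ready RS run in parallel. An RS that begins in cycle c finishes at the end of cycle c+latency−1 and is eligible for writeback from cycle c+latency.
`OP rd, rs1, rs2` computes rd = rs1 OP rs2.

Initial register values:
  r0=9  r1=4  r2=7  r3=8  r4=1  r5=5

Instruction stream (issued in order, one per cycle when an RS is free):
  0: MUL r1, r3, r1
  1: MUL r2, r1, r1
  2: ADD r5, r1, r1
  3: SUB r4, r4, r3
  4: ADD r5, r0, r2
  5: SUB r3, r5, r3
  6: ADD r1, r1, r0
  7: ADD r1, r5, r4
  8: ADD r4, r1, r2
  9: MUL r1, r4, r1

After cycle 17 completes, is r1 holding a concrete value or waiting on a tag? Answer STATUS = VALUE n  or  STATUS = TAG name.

c1: issue MUL r1<-Mul1 | r0:9,r1:Mul1,r2:7,r3:8,r4:1,r5:5
c2: issue MUL r2<-Mul2 | r0:9,r1:Mul1,r2:Mul2,r3:8,r4:1,r5:5
c3: issue ADD r5<-Add1 | r0:9,r1:Mul1,r2:Mul2,r3:8,r4:1,r5:Add1
c4: issue SUB r4<-Add2 | r0:9,r1:Mul1,r2:Mul2,r3:8,r4:Add2,r5:Add1
c5: CDB Mul1=32; stall | r0:9,r1:32,r2:Mul2,r3:8,r4:Add2,r5:Add1
c6: CDB Add2=-7; issue ADD r5<-Add2 | r0:9,r1:32,r2:Mul2,r3:8,r4:-7,r5:Add2
c7: CDB Add1=64; issue SUB r3<-Add1 | r0:9,r1:32,r2:Mul2,r3:Add1,r4:-7,r5:Add2
c8: stall | r0:9,r1:32,r2:Mul2,r3:Add1,r4:-7,r5:Add2
c9: CDB Mul2=1024; stall | r0:9,r1:32,r2:1024,r3:Add1,r4:-7,r5:Add2
c10: stall | r0:9,r1:32,r2:1024,r3:Add1,r4:-7,r5:Add2
c11: CDB Add2=1033; issue ADD r1<-Add2 | r0:9,r1:Add2,r2:1024,r3:Add1,r4:-7,r5:1033
c12: stall | r0:9,r1:Add2,r2:1024,r3:Add1,r4:-7,r5:1033
c13: CDB Add1=1025; issue ADD r1<-Add1 | r0:9,r1:Add1,r2:1024,r3:1025,r4:-7,r5:1033
c14: CDB Add2=41; issue ADD r4<-Add2 | r0:9,r1:Add1,r2:1024,r3:1025,r4:Add2,r5:1033
c15: CDB Add1=1026; issue MUL r1<-Mul1 | r0:9,r1:Mul1,r2:1024,r3:1025,r4:Add2,r5:1033
c16: - | r0:9,r1:Mul1,r2:1024,r3:1025,r4:Add2,r5:1033
c17: CDB Add2=2050 | r0:9,r1:Mul1,r2:1024,r3:1025,r4:2050,r5:1033

STATUS = TAG Mul1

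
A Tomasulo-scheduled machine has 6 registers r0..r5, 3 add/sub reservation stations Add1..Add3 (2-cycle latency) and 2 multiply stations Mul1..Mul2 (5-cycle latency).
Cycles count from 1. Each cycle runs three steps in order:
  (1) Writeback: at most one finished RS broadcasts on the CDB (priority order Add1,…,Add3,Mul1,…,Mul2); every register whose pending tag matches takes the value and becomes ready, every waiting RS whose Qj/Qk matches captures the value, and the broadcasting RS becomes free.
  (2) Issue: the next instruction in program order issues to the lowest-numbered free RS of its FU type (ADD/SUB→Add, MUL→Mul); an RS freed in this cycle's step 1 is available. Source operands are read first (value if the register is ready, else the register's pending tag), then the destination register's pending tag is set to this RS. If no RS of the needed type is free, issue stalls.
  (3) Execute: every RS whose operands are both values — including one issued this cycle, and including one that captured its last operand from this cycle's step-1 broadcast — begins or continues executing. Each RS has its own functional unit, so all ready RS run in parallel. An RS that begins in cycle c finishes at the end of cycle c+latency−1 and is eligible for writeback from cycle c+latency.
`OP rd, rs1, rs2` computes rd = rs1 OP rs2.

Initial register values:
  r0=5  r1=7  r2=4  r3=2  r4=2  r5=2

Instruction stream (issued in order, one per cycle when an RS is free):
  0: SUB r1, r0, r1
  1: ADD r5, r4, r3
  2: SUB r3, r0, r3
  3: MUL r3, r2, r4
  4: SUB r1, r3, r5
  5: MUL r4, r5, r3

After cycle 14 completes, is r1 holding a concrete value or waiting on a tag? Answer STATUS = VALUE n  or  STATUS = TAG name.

cycle 1: issue SUB r1<-Add1 // r0:5,r1:Add1,r2:4,r3:2,r4:2,r5:2
cycle 2: issue ADD r5<-Add2 // r0:5,r1:Add1,r2:4,r3:2,r4:2,r5:Add2
cycle 3: CDB Add1=-2; issue SUB r3<-Add1 // r0:5,r1:-2,r2:4,r3:Add1,r4:2,r5:Add2
cycle 4: CDB Add2=4; issue MUL r3<-Mul1 // r0:5,r1:-2,r2:4,r3:Mul1,r4:2,r5:4
cycle 5: CDB Add1=3; issue SUB r1<-Add1 // r0:5,r1:Add1,r2:4,r3:Mul1,r4:2,r5:4
cycle 6: issue MUL r4<-Mul2 // r0:5,r1:Add1,r2:4,r3:Mul1,r4:Mul2,r5:4
cycle 7: - // r0:5,r1:Add1,r2:4,r3:Mul1,r4:Mul2,r5:4
cycle 8: - // r0:5,r1:Add1,r2:4,r3:Mul1,r4:Mul2,r5:4
cycle 9: CDB Mul1=8 // r0:5,r1:Add1,r2:4,r3:8,r4:Mul2,r5:4
cycle 10: - // r0:5,r1:Add1,r2:4,r3:8,r4:Mul2,r5:4
cycle 11: CDB Add1=4 // r0:5,r1:4,r2:4,r3:8,r4:Mul2,r5:4
cycle 12: - // r0:5,r1:4,r2:4,r3:8,r4:Mul2,r5:4
cycle 13: - // r0:5,r1:4,r2:4,r3:8,r4:Mul2,r5:4
cycle 14: CDB Mul2=32 // r0:5,r1:4,r2:4,r3:8,r4:32,r5:4

STATUS = VALUE 4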